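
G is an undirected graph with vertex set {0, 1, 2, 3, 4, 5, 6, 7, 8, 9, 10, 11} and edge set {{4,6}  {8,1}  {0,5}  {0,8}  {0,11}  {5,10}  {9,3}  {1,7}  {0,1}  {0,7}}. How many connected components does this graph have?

2 is isolated — a component by itself.
Starting from 3 we can reach 3, 9. That is one component of size 2.
Starting from 4 we can reach 4, 6. That is one component of size 2.
Starting from 0 we can reach 0, 1, 5, 7, 8, 10, 11. That is one component of size 7.
Total: 4 components.

4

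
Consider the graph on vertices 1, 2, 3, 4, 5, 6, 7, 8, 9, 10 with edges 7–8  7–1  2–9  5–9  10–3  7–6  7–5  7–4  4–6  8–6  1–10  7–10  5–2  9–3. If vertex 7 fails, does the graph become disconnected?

Yes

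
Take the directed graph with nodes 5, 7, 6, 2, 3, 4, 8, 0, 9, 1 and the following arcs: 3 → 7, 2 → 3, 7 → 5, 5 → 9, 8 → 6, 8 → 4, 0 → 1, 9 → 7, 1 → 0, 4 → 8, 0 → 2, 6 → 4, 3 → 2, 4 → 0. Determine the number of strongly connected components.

4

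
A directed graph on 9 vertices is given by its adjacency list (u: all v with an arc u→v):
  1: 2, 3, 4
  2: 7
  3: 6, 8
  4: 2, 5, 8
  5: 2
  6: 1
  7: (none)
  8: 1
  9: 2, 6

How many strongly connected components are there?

5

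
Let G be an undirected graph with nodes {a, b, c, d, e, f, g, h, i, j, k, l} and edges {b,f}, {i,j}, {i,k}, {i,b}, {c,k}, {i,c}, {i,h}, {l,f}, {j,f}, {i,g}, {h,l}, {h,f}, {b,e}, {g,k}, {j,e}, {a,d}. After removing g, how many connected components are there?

2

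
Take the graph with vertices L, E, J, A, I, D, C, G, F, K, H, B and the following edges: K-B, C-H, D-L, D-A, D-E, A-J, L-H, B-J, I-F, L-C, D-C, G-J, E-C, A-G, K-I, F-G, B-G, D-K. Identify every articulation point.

D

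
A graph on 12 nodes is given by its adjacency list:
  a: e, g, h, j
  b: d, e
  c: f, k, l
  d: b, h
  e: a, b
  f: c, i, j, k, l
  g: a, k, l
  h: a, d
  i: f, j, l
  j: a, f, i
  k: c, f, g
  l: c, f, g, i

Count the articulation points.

Removing a increases the component count from 1 to 2, so a is a cut vertex.
By contrast removing d leaves 1 component; it is not a cut vertex. No other vertex is a cut vertex either.

1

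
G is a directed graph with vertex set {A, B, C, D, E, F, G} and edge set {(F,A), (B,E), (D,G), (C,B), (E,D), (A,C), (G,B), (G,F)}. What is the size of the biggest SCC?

{A, B, C, D, E, F, G} are all mutually reachable — one SCC of size 7.
The largest has 7 vertices.

7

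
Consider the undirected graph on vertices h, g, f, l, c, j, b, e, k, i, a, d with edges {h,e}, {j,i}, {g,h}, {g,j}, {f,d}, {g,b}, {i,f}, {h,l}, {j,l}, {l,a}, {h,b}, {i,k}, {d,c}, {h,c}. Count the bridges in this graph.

3

The edges on the cycle g-j-i-f-d-c-h-g are not bridges since each lies on that cycle.
But removing k - i disconnects k from i; removing a - l disconnects a from l; removing e - h disconnects e from h — these are bridges.
That makes 3 bridges.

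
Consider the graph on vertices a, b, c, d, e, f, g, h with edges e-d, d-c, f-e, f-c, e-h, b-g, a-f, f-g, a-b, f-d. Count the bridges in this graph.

1

The edges on the cycle f-e-d-c-f are not bridges since each lies on that cycle.
But removing e-h disconnects e from h — this is a bridge.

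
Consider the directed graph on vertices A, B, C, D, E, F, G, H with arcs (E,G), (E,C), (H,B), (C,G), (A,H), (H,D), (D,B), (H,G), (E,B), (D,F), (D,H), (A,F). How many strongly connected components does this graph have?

7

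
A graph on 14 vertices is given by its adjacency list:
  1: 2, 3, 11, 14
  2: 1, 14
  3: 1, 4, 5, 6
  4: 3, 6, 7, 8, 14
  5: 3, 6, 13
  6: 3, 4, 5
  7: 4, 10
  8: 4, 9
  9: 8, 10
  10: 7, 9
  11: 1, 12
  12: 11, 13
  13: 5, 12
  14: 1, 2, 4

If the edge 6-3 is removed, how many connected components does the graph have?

6 and 3 are still connected via 6-4-3, so the component count stays at 1.

1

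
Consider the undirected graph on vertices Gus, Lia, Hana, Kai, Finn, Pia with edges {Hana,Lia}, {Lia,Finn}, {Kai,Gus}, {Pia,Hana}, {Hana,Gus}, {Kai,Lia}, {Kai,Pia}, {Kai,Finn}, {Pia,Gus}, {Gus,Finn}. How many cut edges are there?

0

The edges on the cycle Kai-Pia-Hana-Lia-Kai are not bridges since each lies on that cycle.
Every edge lies on some cycle, so there are no bridges.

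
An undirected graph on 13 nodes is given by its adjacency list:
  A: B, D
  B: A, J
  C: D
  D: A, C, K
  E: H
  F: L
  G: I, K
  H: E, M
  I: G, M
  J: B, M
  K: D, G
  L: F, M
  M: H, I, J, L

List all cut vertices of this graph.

Removing D increases the component count from 1 to 2, so D is a cut vertex.
Removing H increases the component count from 1 to 2, so H is a cut vertex.
Removing L increases the component count from 1 to 2, so L is a cut vertex.
Likewise M is a cut vertex.
By contrast removing A leaves 1 component; it is not a cut vertex. No other vertex is a cut vertex either.

D, H, L, M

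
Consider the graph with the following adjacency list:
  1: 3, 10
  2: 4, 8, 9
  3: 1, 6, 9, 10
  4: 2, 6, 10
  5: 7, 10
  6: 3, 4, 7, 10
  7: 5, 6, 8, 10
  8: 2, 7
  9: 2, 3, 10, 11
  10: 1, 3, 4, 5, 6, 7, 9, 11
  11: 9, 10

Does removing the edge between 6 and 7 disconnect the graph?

No

After removing 6-7, the path 6-10-7 still connects them, so the edge is not a bridge.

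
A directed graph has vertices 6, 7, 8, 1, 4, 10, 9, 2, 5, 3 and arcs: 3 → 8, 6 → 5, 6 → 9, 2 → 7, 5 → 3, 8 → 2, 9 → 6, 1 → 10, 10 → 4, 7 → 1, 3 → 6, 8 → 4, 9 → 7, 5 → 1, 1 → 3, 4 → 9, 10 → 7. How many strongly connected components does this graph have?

{1, 2, 3, 4, 5, 6, 7, 8, 9, 10} are all mutually reachable — one SCC of size 10.
That gives 1 strongly connected component.

1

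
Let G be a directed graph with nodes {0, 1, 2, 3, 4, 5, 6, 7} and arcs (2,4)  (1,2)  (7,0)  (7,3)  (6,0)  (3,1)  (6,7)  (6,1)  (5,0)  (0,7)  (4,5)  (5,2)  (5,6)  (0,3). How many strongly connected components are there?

{0, 1, 2, 3, 4, 5, 6, 7} are all mutually reachable — one SCC of size 8.
That gives 1 strongly connected component.

1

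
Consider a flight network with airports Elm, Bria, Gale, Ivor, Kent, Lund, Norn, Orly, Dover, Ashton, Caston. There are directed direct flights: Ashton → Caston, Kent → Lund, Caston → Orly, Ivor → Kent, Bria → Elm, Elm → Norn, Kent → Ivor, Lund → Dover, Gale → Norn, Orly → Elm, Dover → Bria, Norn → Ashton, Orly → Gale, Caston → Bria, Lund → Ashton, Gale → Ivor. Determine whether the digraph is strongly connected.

From Kent we can reach every vertex (Elm, Bria, Gale, Ivor, Kent, Lund, Norn, Orly, Dover, Ashton, Caston), and every vertex can reach Kent (Elm, Bria, Gale, Ivor, Kent, Lund, Norn, Orly, Dover, Ashton, Caston). So the whole graph is one strongly connected component.

Yes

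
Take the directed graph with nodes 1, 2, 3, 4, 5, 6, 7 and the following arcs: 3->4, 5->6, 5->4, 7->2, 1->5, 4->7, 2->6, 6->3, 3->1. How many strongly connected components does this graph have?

1

{1, 2, 3, 4, 5, 6, 7} are all mutually reachable — one SCC of size 7.
That gives 1 strongly connected component.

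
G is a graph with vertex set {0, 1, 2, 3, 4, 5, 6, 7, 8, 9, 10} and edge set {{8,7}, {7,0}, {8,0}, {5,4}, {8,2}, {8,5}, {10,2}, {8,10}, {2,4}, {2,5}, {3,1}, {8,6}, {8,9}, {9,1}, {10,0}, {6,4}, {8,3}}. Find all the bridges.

The edges on the cycle 8-9-1-3-8 are not bridges since each lies on that cycle.
Every edge lies on some cycle, so there are no bridges.

none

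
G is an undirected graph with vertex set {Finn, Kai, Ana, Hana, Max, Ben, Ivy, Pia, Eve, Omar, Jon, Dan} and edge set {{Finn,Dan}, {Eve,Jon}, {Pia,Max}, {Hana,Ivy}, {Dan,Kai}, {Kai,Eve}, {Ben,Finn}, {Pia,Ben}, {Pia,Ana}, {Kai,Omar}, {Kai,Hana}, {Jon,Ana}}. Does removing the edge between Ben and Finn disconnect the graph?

No

After removing Ben–Finn, the path Ben-Pia-Ana-Jon-Eve-Kai-Dan-Finn still connects them, so the edge is not a bridge.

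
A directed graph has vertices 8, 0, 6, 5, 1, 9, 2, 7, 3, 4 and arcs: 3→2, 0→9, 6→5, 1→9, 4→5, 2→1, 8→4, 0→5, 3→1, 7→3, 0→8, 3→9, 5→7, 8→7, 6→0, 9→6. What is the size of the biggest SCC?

10

{0, 1, 2, 3, 4, 5, 6, 7, 8, 9} are all mutually reachable — one SCC of size 10.
The largest has 10 vertices.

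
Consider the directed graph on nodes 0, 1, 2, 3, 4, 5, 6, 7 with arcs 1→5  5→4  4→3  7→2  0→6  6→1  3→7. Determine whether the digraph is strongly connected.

There is no directed path from 6 to 0, so the graph is not strongly connected.

No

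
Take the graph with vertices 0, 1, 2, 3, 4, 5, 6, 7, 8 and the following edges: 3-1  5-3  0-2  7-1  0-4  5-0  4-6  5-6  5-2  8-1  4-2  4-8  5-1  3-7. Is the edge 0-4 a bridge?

No

After removing 0-4, the path 0-2-4 still connects them, so the edge is not a bridge.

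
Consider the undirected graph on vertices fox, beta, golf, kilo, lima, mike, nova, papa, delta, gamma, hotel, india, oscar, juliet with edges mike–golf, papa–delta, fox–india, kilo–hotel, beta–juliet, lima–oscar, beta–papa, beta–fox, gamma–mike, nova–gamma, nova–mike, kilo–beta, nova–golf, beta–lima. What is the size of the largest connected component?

Starting from golf we can reach golf, mike, nova, gamma. That is one component of size 4.
Starting from fox we can reach fox, beta, kilo, lima, papa, delta, hotel, india, oscar, juliet. That is one component of size 10.
The largest has 10 vertices.

10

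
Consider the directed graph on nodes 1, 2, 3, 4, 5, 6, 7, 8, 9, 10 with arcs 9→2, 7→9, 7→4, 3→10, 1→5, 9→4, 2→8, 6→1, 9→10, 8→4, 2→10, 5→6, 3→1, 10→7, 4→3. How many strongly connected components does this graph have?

{2, 3, 4, 7, 8, 9, 10} are all mutually reachable — one SCC of size 7.
{1, 5, 6} are all mutually reachable — one SCC of size 3.
That gives 2 strongly connected components.

2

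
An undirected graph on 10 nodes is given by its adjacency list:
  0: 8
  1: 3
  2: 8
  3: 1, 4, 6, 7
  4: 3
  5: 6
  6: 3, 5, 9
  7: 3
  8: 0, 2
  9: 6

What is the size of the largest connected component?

7

Starting from 0 we can reach 0, 2, 8. That is one component of size 3.
Starting from 1 we can reach 1, 3, 4, 5, 6, 7, 9. That is one component of size 7.
The largest has 7 vertices.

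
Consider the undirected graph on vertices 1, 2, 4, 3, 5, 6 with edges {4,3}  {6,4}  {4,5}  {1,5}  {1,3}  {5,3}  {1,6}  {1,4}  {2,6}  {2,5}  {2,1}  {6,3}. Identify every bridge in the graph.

The edges on the cycle 1-4-5-3-1 are not bridges since each lies on that cycle.
Every edge lies on some cycle, so there are no bridges.

none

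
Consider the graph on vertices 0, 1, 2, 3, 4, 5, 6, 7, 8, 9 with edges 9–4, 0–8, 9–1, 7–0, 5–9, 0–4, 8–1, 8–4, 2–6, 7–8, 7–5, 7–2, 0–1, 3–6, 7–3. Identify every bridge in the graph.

none

The edges on the cycle 7-3-6-2-7 are not bridges since each lies on that cycle.
Every edge lies on some cycle, so there are no bridges.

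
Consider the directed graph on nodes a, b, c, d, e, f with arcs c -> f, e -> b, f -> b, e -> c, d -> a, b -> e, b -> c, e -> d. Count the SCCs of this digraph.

{b, c, e, f} are all mutually reachable — one SCC of size 4.
{d} is an SCC by itself.
{a} is an SCC by itself.
That gives 3 strongly connected components.

3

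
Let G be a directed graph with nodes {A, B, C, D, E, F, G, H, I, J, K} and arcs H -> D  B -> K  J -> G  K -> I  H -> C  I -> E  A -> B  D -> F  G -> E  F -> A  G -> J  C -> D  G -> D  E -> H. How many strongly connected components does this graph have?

2

{A, B, C, D, E, F, H, I, K} are all mutually reachable — one SCC of size 9.
{G, J} are all mutually reachable — one SCC of size 2.
That gives 2 strongly connected components.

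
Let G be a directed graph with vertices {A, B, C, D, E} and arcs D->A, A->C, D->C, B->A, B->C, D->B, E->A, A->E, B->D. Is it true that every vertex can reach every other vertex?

There is no directed path from A to D, so the graph is not strongly connected.

No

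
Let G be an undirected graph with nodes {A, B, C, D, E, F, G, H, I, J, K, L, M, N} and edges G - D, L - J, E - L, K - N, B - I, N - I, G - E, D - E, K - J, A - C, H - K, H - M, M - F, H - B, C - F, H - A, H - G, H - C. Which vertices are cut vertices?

H

Removing H increases the component count from 1 to 2, so H is a cut vertex.
By contrast removing C leaves 1 component; it is not a cut vertex. No other vertex is a cut vertex either.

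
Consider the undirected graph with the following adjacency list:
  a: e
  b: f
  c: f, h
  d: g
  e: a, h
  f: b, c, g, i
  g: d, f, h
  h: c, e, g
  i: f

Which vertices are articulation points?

e, f, g, h

Removing e increases the component count from 1 to 2, so e is a cut vertex.
Removing f increases the component count from 1 to 3, so f is a cut vertex.
Removing g increases the component count from 1 to 2, so g is a cut vertex.
Likewise h is a cut vertex.
By contrast removing a leaves 1 component; it is not a cut vertex. No other vertex is a cut vertex either.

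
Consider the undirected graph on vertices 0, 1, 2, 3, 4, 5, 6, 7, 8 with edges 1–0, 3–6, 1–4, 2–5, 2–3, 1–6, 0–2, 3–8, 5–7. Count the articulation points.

4

Removing 1 increases the component count from 1 to 2, so 1 is a cut vertex.
Removing 2 increases the component count from 1 to 2, so 2 is a cut vertex.
Removing 3 increases the component count from 1 to 2, so 3 is a cut vertex.
Likewise 5 is a cut vertex.
By contrast removing 0 leaves 1 component; it is not a cut vertex. No other vertex is a cut vertex either.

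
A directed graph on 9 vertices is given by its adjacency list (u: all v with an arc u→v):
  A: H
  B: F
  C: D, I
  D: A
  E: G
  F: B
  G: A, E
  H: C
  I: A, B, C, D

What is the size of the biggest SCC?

5

{A, C, D, H, I} are all mutually reachable — one SCC of size 5.
{B, F} are all mutually reachable — one SCC of size 2.
{E, G} are all mutually reachable — one SCC of size 2.
The largest has 5 vertices.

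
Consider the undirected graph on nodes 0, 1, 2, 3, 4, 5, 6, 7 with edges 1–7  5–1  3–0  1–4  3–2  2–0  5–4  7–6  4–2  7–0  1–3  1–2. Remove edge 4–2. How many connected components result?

4 and 2 are still connected via 4-1-2, so the component count stays at 1.

1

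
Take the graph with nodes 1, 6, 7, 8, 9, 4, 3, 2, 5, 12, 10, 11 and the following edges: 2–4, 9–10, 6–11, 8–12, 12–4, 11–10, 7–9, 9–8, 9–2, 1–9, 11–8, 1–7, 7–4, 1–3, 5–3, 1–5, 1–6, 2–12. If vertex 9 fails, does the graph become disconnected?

Deleting 9 leaves 1 component (was 1) (its neighbors 1, 2, 7, 8, 10 remain connected to each other), so 9 is not a cut vertex.

No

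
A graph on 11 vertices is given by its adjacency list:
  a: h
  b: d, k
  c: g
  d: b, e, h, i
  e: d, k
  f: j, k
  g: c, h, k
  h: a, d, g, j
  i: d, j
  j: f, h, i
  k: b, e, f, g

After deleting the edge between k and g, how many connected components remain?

k and g are still connected via k-b-d-h-g, so the component count stays at 1.

1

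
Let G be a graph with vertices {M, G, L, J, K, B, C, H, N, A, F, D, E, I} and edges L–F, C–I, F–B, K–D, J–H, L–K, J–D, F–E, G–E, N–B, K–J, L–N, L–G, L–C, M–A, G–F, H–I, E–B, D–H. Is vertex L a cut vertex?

Yes

Deleting L raises the number of components from 2 to 3, so L is a cut vertex.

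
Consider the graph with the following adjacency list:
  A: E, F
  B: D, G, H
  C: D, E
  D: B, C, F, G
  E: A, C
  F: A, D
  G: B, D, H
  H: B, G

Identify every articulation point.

D

Removing D increases the component count from 1 to 2, so D is a cut vertex.
By contrast removing B leaves 1 component; it is not a cut vertex. No other vertex is a cut vertex either.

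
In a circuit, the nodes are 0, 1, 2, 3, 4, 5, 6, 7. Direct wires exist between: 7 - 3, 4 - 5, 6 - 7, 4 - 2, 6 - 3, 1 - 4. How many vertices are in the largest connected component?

4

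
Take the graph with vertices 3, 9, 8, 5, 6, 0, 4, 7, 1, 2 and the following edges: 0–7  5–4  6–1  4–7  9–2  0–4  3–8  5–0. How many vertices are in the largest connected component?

Starting from 2 we can reach 2, 9. That is one component of size 2.
Starting from 1 we can reach 1, 6. That is one component of size 2.
Starting from 3 we can reach 3, 8. That is one component of size 2.
Starting from 0 we can reach 0, 4, 5, 7. That is one component of size 4.
The largest has 4 vertices.

4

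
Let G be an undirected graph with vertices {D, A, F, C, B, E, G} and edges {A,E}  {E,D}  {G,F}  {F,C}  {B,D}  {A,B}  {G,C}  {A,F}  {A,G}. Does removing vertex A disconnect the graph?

Deleting A raises the number of components from 1 to 2, so A is a cut vertex.

Yes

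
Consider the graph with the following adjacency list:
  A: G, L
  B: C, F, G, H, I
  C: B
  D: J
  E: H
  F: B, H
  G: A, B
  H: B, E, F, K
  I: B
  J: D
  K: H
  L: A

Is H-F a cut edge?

No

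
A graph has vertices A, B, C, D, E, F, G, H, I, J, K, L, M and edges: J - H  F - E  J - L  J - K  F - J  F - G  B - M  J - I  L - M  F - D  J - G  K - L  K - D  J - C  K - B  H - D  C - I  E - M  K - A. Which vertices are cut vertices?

J, K

Removing J increases the component count from 1 to 2, so J is a cut vertex.
Removing K increases the component count from 1 to 2, so K is a cut vertex.
By contrast removing L leaves 1 component; it is not a cut vertex. No other vertex is a cut vertex either.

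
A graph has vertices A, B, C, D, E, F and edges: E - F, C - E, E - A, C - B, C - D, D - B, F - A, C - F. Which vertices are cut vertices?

C

Removing C increases the component count from 1 to 2, so C is a cut vertex.
By contrast removing B leaves 1 component; it is not a cut vertex. No other vertex is a cut vertex either.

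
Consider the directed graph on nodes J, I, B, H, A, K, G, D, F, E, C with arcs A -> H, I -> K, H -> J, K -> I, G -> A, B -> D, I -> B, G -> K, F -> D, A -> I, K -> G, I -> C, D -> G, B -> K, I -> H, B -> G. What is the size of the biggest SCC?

{A, B, D, G, I, K} are all mutually reachable — one SCC of size 6.
{F} is an SCC by itself.
{E} is an SCC by itself.
{H} is an SCC by itself.
{J} is an SCC by itself.
(and 1 more singleton SCC)
The largest has 6 vertices.

6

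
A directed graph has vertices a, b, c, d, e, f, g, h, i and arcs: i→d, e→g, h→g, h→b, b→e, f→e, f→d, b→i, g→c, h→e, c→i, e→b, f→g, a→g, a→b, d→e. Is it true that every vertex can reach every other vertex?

No

There is no directed path from a to h, so the graph is not strongly connected.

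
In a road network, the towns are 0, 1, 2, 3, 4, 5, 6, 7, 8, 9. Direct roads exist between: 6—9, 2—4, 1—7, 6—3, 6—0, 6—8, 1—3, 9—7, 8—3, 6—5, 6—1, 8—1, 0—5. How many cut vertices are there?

1

Removing 6 increases the component count from 2 to 3, so 6 is a cut vertex.
By contrast removing 4 leaves 2 components; it is not a cut vertex. No other vertex is a cut vertex either.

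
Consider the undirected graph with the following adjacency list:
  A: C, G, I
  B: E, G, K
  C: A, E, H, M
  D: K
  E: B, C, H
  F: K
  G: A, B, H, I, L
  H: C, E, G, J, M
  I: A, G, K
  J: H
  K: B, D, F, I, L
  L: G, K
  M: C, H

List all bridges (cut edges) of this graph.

D-K, F-K, H-J

The edges on the cycle G-I-K-L-G are not bridges since each lies on that cycle.
But removing K-F disconnects K from F; removing D-K disconnects D from K; removing J-H disconnects J from H — these are bridges.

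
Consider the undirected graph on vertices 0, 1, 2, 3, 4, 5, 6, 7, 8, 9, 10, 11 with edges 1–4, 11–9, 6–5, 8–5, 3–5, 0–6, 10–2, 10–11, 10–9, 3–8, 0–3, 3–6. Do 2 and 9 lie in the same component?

Yes

From 2 we can reach 2, 9, 10, 11, which includes 9.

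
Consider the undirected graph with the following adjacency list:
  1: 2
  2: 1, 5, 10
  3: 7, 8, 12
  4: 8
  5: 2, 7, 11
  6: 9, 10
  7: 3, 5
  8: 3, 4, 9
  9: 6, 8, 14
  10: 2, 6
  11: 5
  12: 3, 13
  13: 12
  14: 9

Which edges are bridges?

1-2, 11-5, 12-13, 12-3, 14-9, 4-8

The edges on the cycle 10-2-5-7-3-8-9-6-10 are not bridges since each lies on that cycle.
But removing 12-3 disconnects 12 from 3; removing 5-11 disconnects 5 from 11; removing 1-2 disconnects 1 from 2; removing 14-9 disconnects 14 from 9 — these are bridges.
In total 6 edges are bridges.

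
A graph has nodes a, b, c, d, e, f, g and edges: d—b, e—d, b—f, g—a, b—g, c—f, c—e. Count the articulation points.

2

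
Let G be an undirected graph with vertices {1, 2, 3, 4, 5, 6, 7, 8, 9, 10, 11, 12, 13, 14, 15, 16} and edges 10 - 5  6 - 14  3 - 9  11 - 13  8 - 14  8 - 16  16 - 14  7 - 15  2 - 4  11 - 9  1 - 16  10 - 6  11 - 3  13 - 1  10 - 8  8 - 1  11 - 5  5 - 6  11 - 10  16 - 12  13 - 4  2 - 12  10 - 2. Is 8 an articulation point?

Deleting 8 leaves 2 components (was 2), so 8 is not a cut vertex.

No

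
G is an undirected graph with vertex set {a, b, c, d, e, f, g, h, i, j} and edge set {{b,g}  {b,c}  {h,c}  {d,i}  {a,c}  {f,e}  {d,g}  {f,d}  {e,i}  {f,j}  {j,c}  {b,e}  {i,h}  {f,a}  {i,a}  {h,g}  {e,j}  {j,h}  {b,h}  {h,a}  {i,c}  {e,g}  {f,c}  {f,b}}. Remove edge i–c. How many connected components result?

i and c are still connected via i-h-c, so the component count stays at 1.

1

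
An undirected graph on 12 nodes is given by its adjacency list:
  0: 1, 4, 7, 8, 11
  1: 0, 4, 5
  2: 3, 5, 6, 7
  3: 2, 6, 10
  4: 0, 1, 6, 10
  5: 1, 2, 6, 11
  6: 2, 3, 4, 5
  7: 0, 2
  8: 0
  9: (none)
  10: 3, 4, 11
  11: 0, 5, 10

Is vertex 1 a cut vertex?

Deleting 1 leaves 2 components (was 2), so 1 is not a cut vertex.

No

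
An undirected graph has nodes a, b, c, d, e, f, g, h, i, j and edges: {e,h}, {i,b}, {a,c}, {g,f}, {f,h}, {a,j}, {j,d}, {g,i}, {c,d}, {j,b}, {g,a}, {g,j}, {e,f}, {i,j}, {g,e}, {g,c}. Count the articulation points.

1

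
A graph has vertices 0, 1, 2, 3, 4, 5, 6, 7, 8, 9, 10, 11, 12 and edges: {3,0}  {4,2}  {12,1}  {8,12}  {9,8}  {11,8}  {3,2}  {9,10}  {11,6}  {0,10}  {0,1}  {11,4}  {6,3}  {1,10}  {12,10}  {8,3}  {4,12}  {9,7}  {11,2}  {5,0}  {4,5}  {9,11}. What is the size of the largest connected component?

13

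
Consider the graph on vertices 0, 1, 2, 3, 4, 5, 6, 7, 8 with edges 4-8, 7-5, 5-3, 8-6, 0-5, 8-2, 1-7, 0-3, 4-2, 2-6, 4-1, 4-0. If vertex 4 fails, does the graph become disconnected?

Deleting 4 raises the number of components from 1 to 2, so 4 is a cut vertex.

Yes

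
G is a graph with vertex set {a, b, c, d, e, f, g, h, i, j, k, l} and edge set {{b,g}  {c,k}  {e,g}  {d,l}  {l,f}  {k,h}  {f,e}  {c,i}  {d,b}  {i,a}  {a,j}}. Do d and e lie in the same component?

From d we can reach b, d, e, f, g, l, which includes e.

Yes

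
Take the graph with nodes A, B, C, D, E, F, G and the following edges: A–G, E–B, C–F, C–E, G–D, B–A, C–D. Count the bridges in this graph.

1

The edges on the cycle C-E-B-A-G-D-C are not bridges since each lies on that cycle.
But removing C–F disconnects C from F — this is a bridge.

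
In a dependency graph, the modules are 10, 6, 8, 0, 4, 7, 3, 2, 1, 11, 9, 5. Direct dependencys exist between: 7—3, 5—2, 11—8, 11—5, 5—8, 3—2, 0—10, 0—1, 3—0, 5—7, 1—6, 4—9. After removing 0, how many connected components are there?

With 0 gone, the remaining components are: {10}; {1, 6}; {4, 9}; {2, 3, 5, 7, 8, 11}.
That is 4 components.

4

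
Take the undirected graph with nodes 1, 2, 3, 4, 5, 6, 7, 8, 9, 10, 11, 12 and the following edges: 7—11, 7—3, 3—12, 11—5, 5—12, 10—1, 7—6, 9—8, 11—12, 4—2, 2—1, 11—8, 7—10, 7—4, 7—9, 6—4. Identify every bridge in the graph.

The edges on the cycle 7-9-8-11-7 are not bridges since each lies on that cycle.
Every edge lies on some cycle, so there are no bridges.

none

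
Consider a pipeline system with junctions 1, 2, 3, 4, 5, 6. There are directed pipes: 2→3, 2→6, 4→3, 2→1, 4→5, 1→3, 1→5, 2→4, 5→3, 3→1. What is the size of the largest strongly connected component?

{1, 3, 5} are all mutually reachable — one SCC of size 3.
{2} is an SCC by itself.
{6} is an SCC by itself.
{4} is an SCC by itself.
The largest has 3 vertices.

3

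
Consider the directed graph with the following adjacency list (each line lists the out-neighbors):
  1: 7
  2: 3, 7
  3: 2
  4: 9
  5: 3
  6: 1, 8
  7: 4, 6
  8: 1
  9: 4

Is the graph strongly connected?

There is no directed path from 2 to 5, so the graph is not strongly connected.

No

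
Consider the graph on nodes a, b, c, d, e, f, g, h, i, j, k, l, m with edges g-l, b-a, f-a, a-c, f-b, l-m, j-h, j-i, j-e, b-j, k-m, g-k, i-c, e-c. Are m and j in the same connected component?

The component containing m is {g, k, l, m}, and j is not in it.

No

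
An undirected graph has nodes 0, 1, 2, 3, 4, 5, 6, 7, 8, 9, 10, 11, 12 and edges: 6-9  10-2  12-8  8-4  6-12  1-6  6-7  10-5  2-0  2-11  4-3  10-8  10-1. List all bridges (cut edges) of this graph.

The edges on the cycle 10-1-6-12-8-10 are not bridges since each lies on that cycle.
But removing 6-7 disconnects 6 from 7; removing 0-2 disconnects 0 from 2; removing 10-2 disconnects 10 from 2; removing 3-4 disconnects 3 from 4 — these are bridges.
In total 8 edges are bridges.

0-2, 10-2, 10-5, 11-2, 3-4, 4-8, 6-7, 6-9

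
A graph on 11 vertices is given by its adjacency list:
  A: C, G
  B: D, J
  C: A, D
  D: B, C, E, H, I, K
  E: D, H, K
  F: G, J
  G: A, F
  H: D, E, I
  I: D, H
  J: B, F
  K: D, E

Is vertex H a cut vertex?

No

Deleting H leaves 1 component (was 1) (its neighbors D, E, I remain connected to each other), so H is not a cut vertex.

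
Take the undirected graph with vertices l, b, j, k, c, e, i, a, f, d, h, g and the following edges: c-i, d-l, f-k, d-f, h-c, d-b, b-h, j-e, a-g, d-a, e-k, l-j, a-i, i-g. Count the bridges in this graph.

0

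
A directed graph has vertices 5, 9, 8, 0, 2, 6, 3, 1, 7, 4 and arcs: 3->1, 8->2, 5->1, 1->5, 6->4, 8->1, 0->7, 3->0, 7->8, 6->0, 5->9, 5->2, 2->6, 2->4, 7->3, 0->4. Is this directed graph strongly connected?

No

There is no directed path from 4 to 2, so the graph is not strongly connected.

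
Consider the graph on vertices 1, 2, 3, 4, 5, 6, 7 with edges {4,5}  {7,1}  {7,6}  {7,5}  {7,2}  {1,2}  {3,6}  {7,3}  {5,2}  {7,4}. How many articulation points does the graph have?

Removing 7 increases the component count from 1 to 2, so 7 is a cut vertex.
By contrast removing 3 leaves 1 component; it is not a cut vertex. No other vertex is a cut vertex either.

1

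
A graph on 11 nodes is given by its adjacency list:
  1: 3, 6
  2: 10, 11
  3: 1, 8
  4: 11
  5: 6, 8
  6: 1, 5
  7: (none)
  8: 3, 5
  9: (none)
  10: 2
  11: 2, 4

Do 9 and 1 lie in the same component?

The component containing 9 is {9}, and 1 is not in it.

No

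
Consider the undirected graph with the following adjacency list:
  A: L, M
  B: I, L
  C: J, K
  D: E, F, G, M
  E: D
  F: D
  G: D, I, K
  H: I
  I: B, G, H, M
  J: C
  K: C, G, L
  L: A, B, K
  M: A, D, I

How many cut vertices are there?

Removing C increases the component count from 1 to 2, so C is a cut vertex.
Removing D increases the component count from 1 to 3, so D is a cut vertex.
Removing I increases the component count from 1 to 2, so I is a cut vertex.
Likewise K is a cut vertex.
By contrast removing G leaves 1 component; it is not a cut vertex. No other vertex is a cut vertex either.

4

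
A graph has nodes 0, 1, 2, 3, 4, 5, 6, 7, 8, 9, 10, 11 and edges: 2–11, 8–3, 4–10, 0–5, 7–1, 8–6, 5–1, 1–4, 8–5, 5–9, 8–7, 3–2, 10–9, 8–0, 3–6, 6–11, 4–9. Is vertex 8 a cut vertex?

Yes

Deleting 8 raises the number of components from 1 to 2, so 8 is a cut vertex.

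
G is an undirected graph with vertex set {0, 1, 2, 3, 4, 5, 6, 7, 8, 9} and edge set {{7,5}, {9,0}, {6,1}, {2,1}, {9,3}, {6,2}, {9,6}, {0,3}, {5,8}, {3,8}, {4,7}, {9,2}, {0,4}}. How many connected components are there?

Starting from 0 we can reach 0, 1, 2, 3, 4, 5, 6, 7, 8, 9. That is one component of size 10.
Total: 1 component.

1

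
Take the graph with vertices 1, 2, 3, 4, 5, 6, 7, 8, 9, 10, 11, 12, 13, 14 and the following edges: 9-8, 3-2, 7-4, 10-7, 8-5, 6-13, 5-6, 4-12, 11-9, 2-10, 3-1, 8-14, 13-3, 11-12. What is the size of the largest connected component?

14

Starting from 1 we can reach 1, 2, 3, 4, 5, 6, 7, 8, 9, 10, 11, 12, 13, 14. That is one component of size 14.
The largest has 14 vertices.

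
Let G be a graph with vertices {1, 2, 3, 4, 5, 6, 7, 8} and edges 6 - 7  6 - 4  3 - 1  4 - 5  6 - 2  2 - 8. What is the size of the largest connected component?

6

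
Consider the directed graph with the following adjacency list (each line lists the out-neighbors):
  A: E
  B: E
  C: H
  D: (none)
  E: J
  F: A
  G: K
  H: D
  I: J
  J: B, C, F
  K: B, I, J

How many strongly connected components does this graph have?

7

{A, B, E, F, J} are all mutually reachable — one SCC of size 5.
{H} is an SCC by itself.
{I} is an SCC by itself.
{K} is an SCC by itself.
{C} is an SCC by itself.
(and 2 more singleton SCCs)
That gives 7 strongly connected components.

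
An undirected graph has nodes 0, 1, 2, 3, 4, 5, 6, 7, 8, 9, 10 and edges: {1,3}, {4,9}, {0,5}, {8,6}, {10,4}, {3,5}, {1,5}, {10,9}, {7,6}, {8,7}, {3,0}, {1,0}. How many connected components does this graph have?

2 is isolated — a component by itself.
Starting from 4 we can reach 4, 9, 10. That is one component of size 3.
Starting from 6 we can reach 6, 7, 8. That is one component of size 3.
Starting from 0 we can reach 0, 1, 3, 5. That is one component of size 4.
Total: 4 components.

4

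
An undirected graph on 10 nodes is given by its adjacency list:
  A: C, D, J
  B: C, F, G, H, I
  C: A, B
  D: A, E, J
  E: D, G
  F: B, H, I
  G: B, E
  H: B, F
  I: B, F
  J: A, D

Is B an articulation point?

Deleting B raises the number of components from 1 to 2, so B is a cut vertex.

Yes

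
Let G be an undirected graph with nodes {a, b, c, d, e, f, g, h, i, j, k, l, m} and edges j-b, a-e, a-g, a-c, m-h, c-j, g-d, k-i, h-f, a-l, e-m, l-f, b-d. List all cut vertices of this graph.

Removing a increases the component count from 2 to 3, so a is a cut vertex.
By contrast removing e leaves 2 components; it is not a cut vertex. No other vertex is a cut vertex either.

a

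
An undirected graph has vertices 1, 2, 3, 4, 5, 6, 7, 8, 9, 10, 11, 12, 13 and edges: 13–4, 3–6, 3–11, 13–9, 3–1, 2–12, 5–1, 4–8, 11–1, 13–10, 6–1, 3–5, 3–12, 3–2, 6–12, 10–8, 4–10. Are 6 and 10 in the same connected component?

No

The component containing 6 is {1, 2, 3, 5, 6, 11, 12}, and 10 is not in it.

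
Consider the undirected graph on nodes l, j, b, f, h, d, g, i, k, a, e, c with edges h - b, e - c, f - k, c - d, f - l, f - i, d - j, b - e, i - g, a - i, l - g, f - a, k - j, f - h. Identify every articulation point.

f

Removing f increases the component count from 1 to 2, so f is a cut vertex.
By contrast removing c leaves 1 component; it is not a cut vertex. No other vertex is a cut vertex either.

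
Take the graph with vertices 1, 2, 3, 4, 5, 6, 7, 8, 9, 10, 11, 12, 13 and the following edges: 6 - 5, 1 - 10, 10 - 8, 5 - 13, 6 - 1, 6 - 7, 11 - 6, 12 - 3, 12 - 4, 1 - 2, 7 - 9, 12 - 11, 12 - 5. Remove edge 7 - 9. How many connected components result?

2

Before removal there is 1 component.
7 - 9 is a bridge — removing it separates 7's side from 9's side.
After removal: 2 components.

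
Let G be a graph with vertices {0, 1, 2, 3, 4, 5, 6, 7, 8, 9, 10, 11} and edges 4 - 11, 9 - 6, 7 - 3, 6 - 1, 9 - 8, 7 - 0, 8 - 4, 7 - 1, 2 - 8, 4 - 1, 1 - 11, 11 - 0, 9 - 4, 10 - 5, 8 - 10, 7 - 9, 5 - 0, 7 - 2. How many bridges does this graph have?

1

The edges on the cycle 7-9-6-1-7 are not bridges since each lies on that cycle.
But removing 7 - 3 disconnects 7 from 3 — this is a bridge.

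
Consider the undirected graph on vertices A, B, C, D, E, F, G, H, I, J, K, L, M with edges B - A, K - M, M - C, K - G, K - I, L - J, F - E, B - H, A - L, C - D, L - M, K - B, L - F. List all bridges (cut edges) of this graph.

The edges on the cycle K-B-A-L-M-K are not bridges since each lies on that cycle.
But removing K - G disconnects K from G; removing F - E disconnects F from E; removing L - F disconnects L from F; removing J - L disconnects J from L — these are bridges.
In total 8 edges are bridges.

B-H, C-D, C-M, E-F, F-L, G-K, I-K, J-L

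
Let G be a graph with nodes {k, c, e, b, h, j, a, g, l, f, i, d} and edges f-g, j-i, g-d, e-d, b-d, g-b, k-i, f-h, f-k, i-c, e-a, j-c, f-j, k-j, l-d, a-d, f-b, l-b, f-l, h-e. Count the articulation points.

Removing f increases the component count from 1 to 2, so f is a cut vertex.
By contrast removing i leaves 1 component; it is not a cut vertex. No other vertex is a cut vertex either.

1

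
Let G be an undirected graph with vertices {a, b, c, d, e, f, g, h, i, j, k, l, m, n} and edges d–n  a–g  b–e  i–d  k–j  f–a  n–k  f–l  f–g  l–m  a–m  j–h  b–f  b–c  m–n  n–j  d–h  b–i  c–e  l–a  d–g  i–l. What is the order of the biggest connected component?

14

Starting from a we can reach a, b, c, d, e, f, g, h, i, j, k, l, m, n. That is one component of size 14.
The largest has 14 vertices.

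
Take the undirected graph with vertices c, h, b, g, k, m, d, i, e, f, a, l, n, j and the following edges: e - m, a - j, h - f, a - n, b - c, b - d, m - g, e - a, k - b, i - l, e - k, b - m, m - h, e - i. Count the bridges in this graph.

10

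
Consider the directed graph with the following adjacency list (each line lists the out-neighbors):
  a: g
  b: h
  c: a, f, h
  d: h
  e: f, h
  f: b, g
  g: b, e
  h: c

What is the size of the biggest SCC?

{a, b, c, e, f, g, h} are all mutually reachable — one SCC of size 7.
{d} is an SCC by itself.
The largest has 7 vertices.

7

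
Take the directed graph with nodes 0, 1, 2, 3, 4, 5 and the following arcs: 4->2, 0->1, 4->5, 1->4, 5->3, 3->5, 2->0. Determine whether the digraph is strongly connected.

There is no directed path from 5 to 4, so the graph is not strongly connected.

No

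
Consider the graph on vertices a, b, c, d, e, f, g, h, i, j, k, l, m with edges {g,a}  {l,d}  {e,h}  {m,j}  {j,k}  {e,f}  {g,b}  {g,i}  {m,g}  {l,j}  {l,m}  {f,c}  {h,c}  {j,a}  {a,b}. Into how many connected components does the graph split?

Starting from c we can reach c, e, f, h. That is one component of size 4.
Starting from a we can reach a, b, d, g, i, j, k, l, m. That is one component of size 9.
Total: 2 components.

2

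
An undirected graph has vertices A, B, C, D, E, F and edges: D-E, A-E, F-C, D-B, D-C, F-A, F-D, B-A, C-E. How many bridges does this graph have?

0

The edges on the cycle F-D-C-E-A-F are not bridges since each lies on that cycle.
Every edge lies on some cycle, so there are no bridges.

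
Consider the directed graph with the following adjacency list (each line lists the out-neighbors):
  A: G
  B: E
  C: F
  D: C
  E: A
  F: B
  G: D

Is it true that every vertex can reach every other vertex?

From G we can reach every vertex (A, B, C, D, E, F, G), and every vertex can reach G (A, B, C, D, E, F, G). So the whole graph is one strongly connected component.

Yes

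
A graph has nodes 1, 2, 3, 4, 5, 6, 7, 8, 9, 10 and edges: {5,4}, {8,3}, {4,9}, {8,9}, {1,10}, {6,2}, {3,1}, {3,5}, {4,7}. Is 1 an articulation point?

Deleting 1 raises the number of components from 2 to 3, so 1 is a cut vertex.

Yes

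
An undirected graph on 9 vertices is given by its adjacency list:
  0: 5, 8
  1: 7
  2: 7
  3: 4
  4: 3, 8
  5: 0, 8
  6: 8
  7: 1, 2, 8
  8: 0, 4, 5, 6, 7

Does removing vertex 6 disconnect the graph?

No

Deleting 6 leaves 1 component (was 1), so 6 is not a cut vertex.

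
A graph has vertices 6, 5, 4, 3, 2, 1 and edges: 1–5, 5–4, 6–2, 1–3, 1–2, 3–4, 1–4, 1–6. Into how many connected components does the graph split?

1

Starting from 1 we can reach 1, 2, 3, 4, 5, 6. That is one component of size 6.
Total: 1 component.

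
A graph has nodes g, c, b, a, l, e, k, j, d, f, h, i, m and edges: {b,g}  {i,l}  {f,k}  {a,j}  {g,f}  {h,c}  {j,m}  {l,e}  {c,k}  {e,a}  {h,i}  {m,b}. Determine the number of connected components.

d is isolated — a component by itself.
Starting from a we can reach a, b, c, e, f, g, h, i, j, k, l, m. That is one component of size 12.
Total: 2 components.

2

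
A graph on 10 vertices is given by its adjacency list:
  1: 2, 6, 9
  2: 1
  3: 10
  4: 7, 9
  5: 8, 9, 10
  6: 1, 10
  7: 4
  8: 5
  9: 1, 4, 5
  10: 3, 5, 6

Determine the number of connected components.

Starting from 1 we can reach 1, 2, 3, 4, 5, 6, 7, 8, 9, 10. That is one component of size 10.
Total: 1 component.

1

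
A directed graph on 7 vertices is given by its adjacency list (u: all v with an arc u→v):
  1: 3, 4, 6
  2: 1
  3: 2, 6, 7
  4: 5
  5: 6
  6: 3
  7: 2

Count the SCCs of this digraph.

{1, 2, 3, 4, 5, 6, 7} are all mutually reachable — one SCC of size 7.
That gives 1 strongly connected component.

1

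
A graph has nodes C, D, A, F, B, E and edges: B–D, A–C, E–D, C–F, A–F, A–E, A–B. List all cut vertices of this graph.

A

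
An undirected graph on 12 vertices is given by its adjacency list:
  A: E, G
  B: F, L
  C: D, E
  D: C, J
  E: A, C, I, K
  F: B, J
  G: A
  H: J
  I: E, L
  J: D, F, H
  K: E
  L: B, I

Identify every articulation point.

Removing A increases the component count from 1 to 2, so A is a cut vertex.
Removing E increases the component count from 1 to 3, so E is a cut vertex.
Removing J increases the component count from 1 to 2, so J is a cut vertex.
By contrast removing D leaves 1 component; it is not a cut vertex. No other vertex is a cut vertex either.

A, E, J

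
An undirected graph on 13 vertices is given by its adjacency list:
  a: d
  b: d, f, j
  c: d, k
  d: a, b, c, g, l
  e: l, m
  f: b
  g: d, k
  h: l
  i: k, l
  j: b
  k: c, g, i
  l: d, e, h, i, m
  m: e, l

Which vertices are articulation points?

Removing b increases the component count from 1 to 3, so b is a cut vertex.
Removing d increases the component count from 1 to 3, so d is a cut vertex.
Removing l increases the component count from 1 to 3, so l is a cut vertex.
By contrast removing j leaves 1 component; it is not a cut vertex. No other vertex is a cut vertex either.

b, d, l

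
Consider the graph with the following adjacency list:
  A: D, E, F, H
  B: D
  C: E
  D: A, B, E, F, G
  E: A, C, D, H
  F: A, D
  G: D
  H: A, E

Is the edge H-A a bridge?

After removing H-A, the path H-E-A still connects them, so the edge is not a bridge.

No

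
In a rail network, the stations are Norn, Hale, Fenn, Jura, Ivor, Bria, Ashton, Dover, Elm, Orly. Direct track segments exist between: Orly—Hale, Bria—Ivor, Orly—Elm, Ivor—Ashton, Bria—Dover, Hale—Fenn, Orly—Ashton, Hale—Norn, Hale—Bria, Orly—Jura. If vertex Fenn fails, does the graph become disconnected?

No

Deleting Fenn leaves 1 component (was 1), so Fenn is not a cut vertex.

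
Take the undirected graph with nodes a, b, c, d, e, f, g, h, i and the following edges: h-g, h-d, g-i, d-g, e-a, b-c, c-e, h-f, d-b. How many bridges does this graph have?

6

The edges on the cycle h-d-g-h are not bridges since each lies on that cycle.
But removing d-b disconnects d from b; removing h-f disconnects h from f; removing g-i disconnects g from i; removing b-c disconnects b from c — these are bridges.
In total 6 edges are bridges.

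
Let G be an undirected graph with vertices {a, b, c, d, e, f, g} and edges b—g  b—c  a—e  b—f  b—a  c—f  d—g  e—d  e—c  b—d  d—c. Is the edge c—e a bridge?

No

After removing c—e, the path c-d-e still connects them, so the edge is not a bridge.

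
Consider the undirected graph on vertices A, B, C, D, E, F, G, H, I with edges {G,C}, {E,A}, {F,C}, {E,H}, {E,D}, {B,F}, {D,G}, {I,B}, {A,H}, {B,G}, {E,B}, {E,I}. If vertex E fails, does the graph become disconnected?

Yes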